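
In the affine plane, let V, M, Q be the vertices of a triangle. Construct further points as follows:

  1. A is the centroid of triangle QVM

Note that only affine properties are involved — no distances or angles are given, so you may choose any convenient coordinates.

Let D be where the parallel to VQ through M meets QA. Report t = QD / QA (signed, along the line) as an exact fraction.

Choose coordinates V = (0, 0), M = (1, 0), Q = (0, 1).
1. A is the centroid of triangle QVM ⇒ A = (1/3, 1/3)
through M parallel to VQ: direction (0, 1); meets QA at D = (1, -1)
D = Q + t·(A−Q) with t = 3

t = 3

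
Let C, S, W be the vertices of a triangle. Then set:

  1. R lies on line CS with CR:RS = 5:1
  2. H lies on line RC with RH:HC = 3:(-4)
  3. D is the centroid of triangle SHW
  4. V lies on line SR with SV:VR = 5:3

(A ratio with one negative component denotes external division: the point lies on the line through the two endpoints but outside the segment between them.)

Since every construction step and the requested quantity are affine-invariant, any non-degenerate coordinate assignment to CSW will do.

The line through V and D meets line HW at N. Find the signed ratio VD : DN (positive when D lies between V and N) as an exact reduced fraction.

Work in coordinates with C = (0, 0), S = (1, 0), W = (0, 1).
1. R lies on line CS with CR:RS = 5:1 ⇒ R = (5/6, 0)
2. H lies on line RC with RH:HC = 3:(-4) ⇒ H = (10/3, 0)
3. D is the centroid of triangle SHW ⇒ D = (13/9, 1/3)
4. V lies on line SR with SV:VR = 5:3 ⇒ V = (43/48, 0)
line VD meets HW at N = (1220/717, 117/239)
D = V + t·(N−V) with t = 239/351, so VD:DN = 239/351:112/351

VD:DN = 239/112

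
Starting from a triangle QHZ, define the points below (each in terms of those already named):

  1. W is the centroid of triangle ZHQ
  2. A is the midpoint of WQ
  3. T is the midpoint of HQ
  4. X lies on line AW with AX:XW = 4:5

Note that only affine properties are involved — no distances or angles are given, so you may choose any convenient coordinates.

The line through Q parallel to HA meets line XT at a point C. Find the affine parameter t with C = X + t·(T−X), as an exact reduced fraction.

Assign Q = (0, 0), H = (1, 0), Z = (0, 1) — the answer is frame-independent, so this choice is without loss of generality.
1. W is the centroid of triangle ZHQ ⇒ W = (1/3, 1/3)
2. A is the midpoint of WQ ⇒ A = (1/6, 1/6)
3. T is the midpoint of HQ ⇒ T = (1/2, 0)
4. X lies on line AW with AX:XW = 4:5 ⇒ X = (13/54, 13/54)
through Q parallel to HA: direction (-5/6, 1/6); meets XT at C = (65/102, -13/102)
C = X + t·(T−X) with t = 26/17

t = 26/17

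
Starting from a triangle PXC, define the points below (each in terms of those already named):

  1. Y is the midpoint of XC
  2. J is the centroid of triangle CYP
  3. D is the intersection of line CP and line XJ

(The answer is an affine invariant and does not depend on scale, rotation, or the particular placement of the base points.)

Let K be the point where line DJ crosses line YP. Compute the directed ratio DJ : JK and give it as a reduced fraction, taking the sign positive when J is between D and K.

Set P = (0, 0), X = (1, 0), C = (0, 1); any affine frame gives the same invariant.
1. Y is the midpoint of XC ⇒ Y = (1/2, 1/2)
2. J is the centroid of triangle CYP ⇒ J = (1/6, 1/2)
3. D is the intersection of line CP and line XJ ⇒ D = (0, 3/5)
line DJ meets YP at K = (3/8, 3/8)
J = D + t·(K−D) with t = 4/9, so DJ:JK = 4/9:5/9

DJ:JK = 4/5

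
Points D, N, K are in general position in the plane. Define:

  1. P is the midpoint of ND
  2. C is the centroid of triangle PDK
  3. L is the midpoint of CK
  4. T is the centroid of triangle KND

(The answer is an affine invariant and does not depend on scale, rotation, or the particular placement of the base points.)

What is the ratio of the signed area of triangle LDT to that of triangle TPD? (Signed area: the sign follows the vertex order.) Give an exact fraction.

Assign D = (0, 0), N = (1, 0), K = (0, 1) — the answer is frame-independent, so this choice is without loss of generality.
1. P is the midpoint of ND ⇒ P = (1/2, 0)
2. C is the centroid of triangle PDK ⇒ C = (1/6, 1/3)
3. L is the midpoint of CK ⇒ L = (1/12, 2/3)
4. T is the centroid of triangle KND ⇒ T = (1/3, 1/3)
2·[LDT] = 7/36, 2·[TPD] = -1/6
[LDT]:[TPD] = 7/36:-1/6 = -7/6

[LDT]:[TPD] = -7/6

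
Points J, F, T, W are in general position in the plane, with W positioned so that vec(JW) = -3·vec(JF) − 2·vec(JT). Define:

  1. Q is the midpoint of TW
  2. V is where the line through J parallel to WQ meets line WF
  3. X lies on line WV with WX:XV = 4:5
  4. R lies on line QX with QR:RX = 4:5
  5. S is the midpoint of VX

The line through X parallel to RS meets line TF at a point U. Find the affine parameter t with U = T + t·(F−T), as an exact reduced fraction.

Assign J = (0, 0), F = (1, 0), T = (0, 1), W = (-3, -2) — the answer is frame-independent, so this choice is without loss of generality.
1. Q is the midpoint of TW ⇒ Q = (-3/2, -1/2)
2. V is where the line through J parallel to WQ meets line WF ⇒ V = (-1, -1)
3. X lies on line WV with WX:XV = 4:5 ⇒ X = (-19/9, -14/9)
4. R lies on line QX with QR:RX = 4:5 ⇒ R = (-287/162, -157/162)
5. S is the midpoint of VX ⇒ S = (-14/9, -23/18)
through X parallel to RS: direction (35/162, -25/81); meets TF at U = (-13, 14)
U = T + t·(F−T) with t = -13

t = -13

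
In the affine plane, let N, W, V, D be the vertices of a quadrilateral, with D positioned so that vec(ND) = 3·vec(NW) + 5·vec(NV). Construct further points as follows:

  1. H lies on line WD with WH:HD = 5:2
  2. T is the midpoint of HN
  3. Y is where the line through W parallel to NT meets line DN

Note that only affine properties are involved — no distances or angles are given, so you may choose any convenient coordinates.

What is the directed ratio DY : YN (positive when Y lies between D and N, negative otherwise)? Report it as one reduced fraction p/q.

Choose coordinates N = (0, 0), W = (1, 0), V = (0, 1), D = (3, 5).
1. H lies on line WD with WH:HD = 5:2 ⇒ H = (17/7, 25/7)
2. T is the midpoint of HN ⇒ T = (17/14, 25/14)
3. Y is where the line through W parallel to NT meets line DN ⇒ Y = (-15/2, -25/2)
Y = D + t·(N−D) with t = 7/2, so DY:YN = t:(1−t) = 7/2:-5/2

DY:YN = -7/5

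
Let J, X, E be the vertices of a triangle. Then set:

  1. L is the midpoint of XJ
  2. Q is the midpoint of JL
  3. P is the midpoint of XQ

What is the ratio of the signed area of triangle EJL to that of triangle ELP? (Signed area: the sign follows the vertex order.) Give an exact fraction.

Assign J = (0, 0), X = (1, 0), E = (0, 1) — the answer is frame-independent, so this choice is without loss of generality.
1. L is the midpoint of XJ ⇒ L = (1/2, 0)
2. Q is the midpoint of JL ⇒ Q = (1/4, 0)
3. P is the midpoint of XQ ⇒ P = (5/8, 0)
2·[EJL] = 1/2, 2·[ELP] = 1/8
[EJL]:[ELP] = 1/2:1/8 = 4

[EJL]:[ELP] = 4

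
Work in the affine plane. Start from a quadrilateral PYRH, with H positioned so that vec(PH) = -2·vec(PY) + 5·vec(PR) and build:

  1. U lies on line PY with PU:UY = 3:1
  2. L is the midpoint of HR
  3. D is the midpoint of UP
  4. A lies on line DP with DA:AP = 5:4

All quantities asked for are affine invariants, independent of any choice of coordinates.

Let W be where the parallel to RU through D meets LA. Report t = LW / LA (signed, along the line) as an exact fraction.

Work in coordinates with P = (0, 0), Y = (1, 0), R = (0, 1), H = (-2, 5).
1. U lies on line PY with PU:UY = 3:1 ⇒ U = (3/4, 0)
2. L is the midpoint of HR ⇒ L = (-1, 3)
3. D is the midpoint of UP ⇒ D = (3/8, 0)
4. A lies on line DP with DA:AP = 5:4 ⇒ A = (1/6, 0)
through D parallel to RU: direction (3/4, -1); meets LA at W = (-3/52, 15/26)
W = L + t·(A−L) with t = 21/26

t = 21/26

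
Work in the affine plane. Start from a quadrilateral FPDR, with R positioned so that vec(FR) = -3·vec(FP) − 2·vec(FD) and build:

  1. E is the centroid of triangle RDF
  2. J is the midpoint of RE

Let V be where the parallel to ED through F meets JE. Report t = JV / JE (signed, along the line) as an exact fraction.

t = 3

Set F = (0, 0), P = (1, 0), D = (0, 1), R = (-3, -2); any affine frame gives the same invariant.
1. E is the centroid of triangle RDF ⇒ E = (-1, -1/3)
2. J is the midpoint of RE ⇒ J = (-2, -7/6)
through F parallel to ED: direction (1, 4/3); meets JE at V = (1, 4/3)
V = J + t·(E−J) with t = 3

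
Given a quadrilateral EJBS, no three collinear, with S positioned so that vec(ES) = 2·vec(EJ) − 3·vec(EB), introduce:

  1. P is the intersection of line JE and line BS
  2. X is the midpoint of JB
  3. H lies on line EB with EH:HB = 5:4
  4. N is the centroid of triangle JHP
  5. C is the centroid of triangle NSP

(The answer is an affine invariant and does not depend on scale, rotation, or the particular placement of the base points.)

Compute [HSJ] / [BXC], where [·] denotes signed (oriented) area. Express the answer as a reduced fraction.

Assign E = (0, 0), J = (1, 0), B = (0, 1), S = (2, -3) — the answer is frame-independent, so this choice is without loss of generality.
1. P is the intersection of line JE and line BS ⇒ P = (1/2, 0)
2. X is the midpoint of JB ⇒ X = (1/2, 1/2)
3. H lies on line EB with EH:HB = 5:4 ⇒ H = (0, 5/9)
4. N is the centroid of triangle JHP ⇒ N = (1/2, 5/27)
5. C is the centroid of triangle NSP ⇒ C = (1, -76/81)
2·[HSJ] = 22/9, 2·[BXC] = -38/81
[HSJ]:[BXC] = 22/9:-38/81 = -99/19

[HSJ]:[BXC] = -99/19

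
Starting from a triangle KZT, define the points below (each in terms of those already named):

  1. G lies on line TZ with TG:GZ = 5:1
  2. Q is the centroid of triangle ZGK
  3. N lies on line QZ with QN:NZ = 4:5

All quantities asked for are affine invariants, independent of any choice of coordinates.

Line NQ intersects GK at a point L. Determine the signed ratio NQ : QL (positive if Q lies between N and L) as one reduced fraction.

NQ:QL = 8/9

Assign K = (0, 0), Z = (1, 0), T = (0, 1) — the answer is frame-independent, so this choice is without loss of generality.
1. G lies on line TZ with TG:GZ = 5:1 ⇒ G = (5/6, 1/6)
2. Q is the centroid of triangle ZGK ⇒ Q = (11/18, 1/18)
3. N lies on line QZ with QN:NZ = 4:5 ⇒ N = (127/162, 5/162)
line NQ meets GK at L = (5/12, 1/12)
Q = N + t·(L−N) with t = 8/17, so NQ:QL = 8/17:9/17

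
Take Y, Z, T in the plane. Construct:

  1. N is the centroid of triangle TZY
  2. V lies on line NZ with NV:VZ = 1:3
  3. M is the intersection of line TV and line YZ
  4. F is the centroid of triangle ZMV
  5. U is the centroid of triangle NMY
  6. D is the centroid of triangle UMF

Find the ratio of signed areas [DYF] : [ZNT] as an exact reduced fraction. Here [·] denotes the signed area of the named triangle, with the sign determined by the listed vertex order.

Work in coordinates with Y = (0, 0), Z = (1, 0), T = (0, 1).
1. N is the centroid of triangle TZY ⇒ N = (1/3, 1/3)
2. V lies on line NZ with NV:VZ = 1:3 ⇒ V = (1/2, 1/4)
3. M is the intersection of line TV and line YZ ⇒ M = (2/3, 0)
4. F is the centroid of triangle ZMV ⇒ F = (13/18, 1/12)
5. U is the centroid of triangle NMY ⇒ U = (1/3, 1/9)
6. D is the centroid of triangle UMF ⇒ D = (31/54, 7/108)
2·[DYF] = -1/972, 2·[ZNT] = -1/3
[DYF]:[ZNT] = -1/972:-1/3 = 1/324

[DYF]:[ZNT] = 1/324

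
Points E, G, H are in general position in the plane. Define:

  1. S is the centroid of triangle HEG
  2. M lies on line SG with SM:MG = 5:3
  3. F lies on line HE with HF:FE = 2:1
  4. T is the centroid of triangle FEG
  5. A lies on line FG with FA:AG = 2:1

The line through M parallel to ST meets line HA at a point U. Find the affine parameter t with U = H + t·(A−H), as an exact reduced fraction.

t = 9/8

Work in coordinates with E = (0, 0), G = (1, 0), H = (0, 1).
1. S is the centroid of triangle HEG ⇒ S = (1/3, 1/3)
2. M lies on line SG with SM:MG = 5:3 ⇒ M = (3/4, 1/8)
3. F lies on line HE with HF:FE = 2:1 ⇒ F = (0, 1/3)
4. T is the centroid of triangle FEG ⇒ T = (1/3, 1/9)
5. A lies on line FG with FA:AG = 2:1 ⇒ A = (2/3, 1/9)
through M parallel to ST: direction (0, -2/9); meets HA at U = (3/4, 0)
U = H + t·(A−H) with t = 9/8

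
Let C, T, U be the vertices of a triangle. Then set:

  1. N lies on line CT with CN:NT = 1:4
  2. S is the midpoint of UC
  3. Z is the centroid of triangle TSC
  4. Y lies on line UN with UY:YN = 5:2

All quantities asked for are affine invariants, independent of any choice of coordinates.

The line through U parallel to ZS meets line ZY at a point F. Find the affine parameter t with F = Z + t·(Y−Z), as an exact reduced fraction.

Set C = (0, 0), T = (1, 0), U = (0, 1); any affine frame gives the same invariant.
1. N lies on line CT with CN:NT = 1:4 ⇒ N = (1/5, 0)
2. S is the midpoint of UC ⇒ S = (0, 1/2)
3. Z is the centroid of triangle TSC ⇒ Z = (1/3, 1/6)
4. Y lies on line UN with UY:YN = 5:2 ⇒ Y = (1/7, 2/7)
through U parallel to ZS: direction (-1/3, 1/3); meets ZY at F = (5/3, -2/3)
F = Z + t·(Y−Z) with t = -7

t = -7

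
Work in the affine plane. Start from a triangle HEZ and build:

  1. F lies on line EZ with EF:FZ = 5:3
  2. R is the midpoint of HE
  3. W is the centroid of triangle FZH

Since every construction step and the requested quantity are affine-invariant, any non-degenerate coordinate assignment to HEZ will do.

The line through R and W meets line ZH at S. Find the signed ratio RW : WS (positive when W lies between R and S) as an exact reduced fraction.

RW:WS = 3

Set H = (0, 0), E = (1, 0), Z = (0, 1); any affine frame gives the same invariant.
1. F lies on line EZ with EF:FZ = 5:3 ⇒ F = (3/8, 5/8)
2. R is the midpoint of HE ⇒ R = (1/2, 0)
3. W is the centroid of triangle FZH ⇒ W = (1/8, 13/24)
line RW meets ZH at S = (0, 13/18)
W = R + t·(S−R) with t = 3/4, so RW:WS = 3/4:1/4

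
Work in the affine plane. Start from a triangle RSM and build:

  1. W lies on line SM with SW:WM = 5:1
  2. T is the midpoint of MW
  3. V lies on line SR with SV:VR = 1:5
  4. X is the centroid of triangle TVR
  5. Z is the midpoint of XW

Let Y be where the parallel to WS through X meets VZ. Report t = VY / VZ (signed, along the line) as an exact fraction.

t = 8

Set R = (0, 0), S = (1, 0), M = (0, 1); any affine frame gives the same invariant.
1. W lies on line SM with SW:WM = 5:1 ⇒ W = (1/6, 5/6)
2. T is the midpoint of MW ⇒ T = (1/12, 11/12)
3. V lies on line SR with SV:VR = 1:5 ⇒ V = (5/6, 0)
4. X is the centroid of triangle TVR ⇒ X = (11/36, 11/36)
5. Z is the midpoint of XW ⇒ Z = (17/72, 41/72)
through X parallel to WS: direction (5/6, -5/6); meets VZ at Y = (-71/18, 41/9)
Y = V + t·(Z−V) with t = 8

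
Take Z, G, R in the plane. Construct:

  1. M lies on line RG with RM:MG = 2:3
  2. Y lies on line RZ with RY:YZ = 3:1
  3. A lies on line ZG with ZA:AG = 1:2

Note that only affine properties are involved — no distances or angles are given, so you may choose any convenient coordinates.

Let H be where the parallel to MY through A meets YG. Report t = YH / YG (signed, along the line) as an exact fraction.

Set Z = (0, 0), G = (1, 0), R = (0, 1); any affine frame gives the same invariant.
1. M lies on line RG with RM:MG = 2:3 ⇒ M = (2/5, 3/5)
2. Y lies on line RZ with RY:YZ = 3:1 ⇒ Y = (0, 1/4)
3. A lies on line ZG with ZA:AG = 1:2 ⇒ A = (1/3, 0)
through A parallel to MY: direction (-2/5, -7/20); meets YG at H = (13/27, 7/54)
H = Y + t·(G−Y) with t = 13/27

t = 13/27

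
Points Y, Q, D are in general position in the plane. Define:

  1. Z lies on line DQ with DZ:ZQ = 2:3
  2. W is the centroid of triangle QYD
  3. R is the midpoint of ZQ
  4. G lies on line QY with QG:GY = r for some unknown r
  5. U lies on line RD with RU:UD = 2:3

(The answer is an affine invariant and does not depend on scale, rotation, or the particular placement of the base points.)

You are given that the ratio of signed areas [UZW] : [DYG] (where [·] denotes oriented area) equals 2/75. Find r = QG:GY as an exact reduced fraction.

r = 3

Assign Y = (0, 0), Q = (1, 0), D = (0, 1) — the answer is frame-independent, so this choice is without loss of generality.
1. Z lies on line DQ with DZ:ZQ = 2:3 ⇒ Z = (2/5, 3/5)
2. W is the centroid of triangle QYD ⇒ W = (1/3, 1/3)
3. R is the midpoint of ZQ ⇒ R = (7/10, 3/10)
4. With QG:GY = r, write λ = r/(r+1) so G = Q + λ·(Y−Q); G is affine-linear in λ
5. U lies on line RD with RU:UD = 2:3 ⇒ U = (21/50, 29/50)
Every point depending on G is an affine combination of G and λ-independent points, so each such coordinate is linear in λ; the λ² term in each signed area is a multiple of (Y−Q)×(Y−Q) = 0, so 2·[UZW] and 2·[DYG] are each linear in λ. Evaluating at λ=0 and λ=1:
  2·[UZW] = 1/150,   2·[DYG] = −λ + 1
So [UZW]:[DYG] = (1/150) / (−λ + 1). Setting this equal to 2/75:
  1/150 = 2/75·(−λ + 1)  ⇒  λ = 3/4
Then r = λ/(1−λ) = (3/4)/(1/4) = 3. Check: with r = 3, G = (1/4, 0) and [UZW]:[DYG] = 2/75 as required.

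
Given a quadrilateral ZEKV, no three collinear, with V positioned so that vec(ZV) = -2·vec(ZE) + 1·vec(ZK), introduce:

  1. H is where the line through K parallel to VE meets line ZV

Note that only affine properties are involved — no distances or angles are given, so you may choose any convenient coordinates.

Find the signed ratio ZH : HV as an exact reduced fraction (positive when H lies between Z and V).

ZH:HV = -3/2

Assign Z = (0, 0), E = (1, 0), K = (0, 1), V = (-2, 1) — the answer is frame-independent, so this choice is without loss of generality.
1. H is where the line through K parallel to VE meets line ZV ⇒ H = (-6, 3)
H = Z + t·(V−Z) with t = 3, so ZH:HV = t:(1−t) = 3:-2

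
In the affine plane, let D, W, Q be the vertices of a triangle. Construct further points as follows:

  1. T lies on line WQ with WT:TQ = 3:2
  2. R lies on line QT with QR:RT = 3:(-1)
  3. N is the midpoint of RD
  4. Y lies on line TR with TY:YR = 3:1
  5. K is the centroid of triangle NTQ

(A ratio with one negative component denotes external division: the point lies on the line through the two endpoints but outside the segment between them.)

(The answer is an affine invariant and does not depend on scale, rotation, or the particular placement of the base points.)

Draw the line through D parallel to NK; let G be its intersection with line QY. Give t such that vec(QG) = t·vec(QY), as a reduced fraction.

Assign D = (0, 0), W = (1, 0), Q = (0, 1) — the answer is frame-independent, so this choice is without loss of generality.
1. T lies on line WQ with WT:TQ = 3:2 ⇒ T = (2/5, 3/5)
2. R lies on line QT with QR:RT = 3:(-1) ⇒ R = (3/5, 2/5)
3. N is the midpoint of RD ⇒ N = (3/10, 1/5)
4. Y lies on line TR with TY:YR = 3:1 ⇒ Y = (11/20, 9/20)
5. K is the centroid of triangle NTQ ⇒ K = (7/30, 3/5)
through D parallel to NK: direction (-1/15, 2/5); meets QY at G = (-1/5, 6/5)
G = Q + t·(Y−Q) with t = -4/11

t = -4/11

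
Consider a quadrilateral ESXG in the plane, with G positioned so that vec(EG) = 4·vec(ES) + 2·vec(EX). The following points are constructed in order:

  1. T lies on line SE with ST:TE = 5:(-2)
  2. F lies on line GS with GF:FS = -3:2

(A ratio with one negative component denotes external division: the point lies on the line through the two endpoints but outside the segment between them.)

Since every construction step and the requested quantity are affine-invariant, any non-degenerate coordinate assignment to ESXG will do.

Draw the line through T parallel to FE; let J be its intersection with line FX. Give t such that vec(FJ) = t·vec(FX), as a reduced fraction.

Set E = (0, 0), S = (1, 0), X = (0, 1), G = (4, 2); any affine frame gives the same invariant.
1. T lies on line SE with ST:TE = 5:(-2) ⇒ T = (-2/3, 0)
2. F lies on line GS with GF:FS = -3:2 ⇒ F = (-5, -4)
through T parallel to FE: direction (5, 4); meets FX at J = (-7/3, -4/3)
J = F + t·(X−F) with t = 8/15

t = 8/15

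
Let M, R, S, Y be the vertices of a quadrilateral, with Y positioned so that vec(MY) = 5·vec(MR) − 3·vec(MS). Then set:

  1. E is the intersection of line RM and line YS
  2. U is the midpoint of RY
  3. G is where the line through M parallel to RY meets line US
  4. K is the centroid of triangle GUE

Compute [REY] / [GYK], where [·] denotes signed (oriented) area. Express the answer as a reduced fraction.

Choose coordinates M = (0, 0), R = (1, 0), S = (0, 1), Y = (5, -3).
1. E is the intersection of line RM and line YS ⇒ E = (5/4, 0)
2. U is the midpoint of RY ⇒ U = (3, -3/2)
3. G is where the line through M parallel to RY meets line US ⇒ G = (12, -9)
4. K is the centroid of triangle GUE ⇒ K = (65/12, -7/2)
2·[REY] = -3/4, 2·[GYK] = 1
[REY]:[GYK] = -3/4:1 = -3/4

[REY]:[GYK] = -3/4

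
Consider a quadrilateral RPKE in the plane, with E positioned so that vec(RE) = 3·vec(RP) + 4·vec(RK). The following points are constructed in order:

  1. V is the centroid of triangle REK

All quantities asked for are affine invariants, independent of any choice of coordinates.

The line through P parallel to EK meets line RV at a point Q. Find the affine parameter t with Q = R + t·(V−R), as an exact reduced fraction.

Choose coordinates R = (0, 0), P = (1, 0), K = (0, 1), E = (3, 4).
1. V is the centroid of triangle REK ⇒ V = (1, 5/3)
through P parallel to EK: direction (-3, -3); meets RV at Q = (-3/2, -5/2)
Q = R + t·(V−R) with t = -3/2

t = -3/2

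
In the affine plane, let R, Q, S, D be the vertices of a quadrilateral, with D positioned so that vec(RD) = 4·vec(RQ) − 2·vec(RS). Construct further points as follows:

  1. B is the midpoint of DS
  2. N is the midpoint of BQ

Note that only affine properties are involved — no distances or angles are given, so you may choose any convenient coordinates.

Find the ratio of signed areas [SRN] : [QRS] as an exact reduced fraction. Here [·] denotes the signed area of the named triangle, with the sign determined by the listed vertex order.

[SRN]:[QRS] = -3/2

Assign R = (0, 0), Q = (1, 0), S = (0, 1), D = (4, -2) — the answer is frame-independent, so this choice is without loss of generality.
1. B is the midpoint of DS ⇒ B = (2, -1/2)
2. N is the midpoint of BQ ⇒ N = (3/2, -1/4)
2·[SRN] = 3/2, 2·[QRS] = -1
[SRN]:[QRS] = 3/2:-1 = -3/2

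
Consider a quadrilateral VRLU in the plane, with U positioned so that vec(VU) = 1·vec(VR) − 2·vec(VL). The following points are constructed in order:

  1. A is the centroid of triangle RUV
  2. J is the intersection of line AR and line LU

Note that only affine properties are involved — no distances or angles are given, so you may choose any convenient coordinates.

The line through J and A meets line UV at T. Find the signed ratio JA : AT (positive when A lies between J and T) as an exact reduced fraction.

Choose coordinates V = (0, 0), R = (1, 0), L = (0, 1), U = (1, -2).
1. A is the centroid of triangle RUV ⇒ A = (2/3, -2/3)
2. J is the intersection of line AR and line LU ⇒ J = (3/5, -4/5)
line JA meets UV at T = (1/2, -1)
A = J + t·(T−J) with t = -2/3, so JA:AT = -2/3:5/3

JA:AT = -2/5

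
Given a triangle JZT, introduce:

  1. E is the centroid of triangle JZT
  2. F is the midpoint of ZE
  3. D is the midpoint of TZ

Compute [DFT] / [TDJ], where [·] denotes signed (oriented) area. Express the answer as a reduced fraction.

[DFT]:[TDJ] = 1/6

Assign J = (0, 0), Z = (1, 0), T = (0, 1) — the answer is frame-independent, so this choice is without loss of generality.
1. E is the centroid of triangle JZT ⇒ E = (1/3, 1/3)
2. F is the midpoint of ZE ⇒ F = (2/3, 1/6)
3. D is the midpoint of TZ ⇒ D = (1/2, 1/2)
2·[DFT] = -1/12, 2·[TDJ] = -1/2
[DFT]:[TDJ] = -1/12:-1/2 = 1/6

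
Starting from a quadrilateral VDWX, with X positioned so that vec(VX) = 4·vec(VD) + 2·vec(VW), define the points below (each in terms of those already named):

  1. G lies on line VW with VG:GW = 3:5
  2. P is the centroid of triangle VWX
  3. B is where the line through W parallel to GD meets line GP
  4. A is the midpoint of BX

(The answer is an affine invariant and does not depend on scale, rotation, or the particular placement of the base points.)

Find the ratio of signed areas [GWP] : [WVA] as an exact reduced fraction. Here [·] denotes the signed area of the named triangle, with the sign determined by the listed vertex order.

Work in coordinates with V = (0, 0), D = (1, 0), W = (0, 1), X = (4, 2).
1. G lies on line VW with VG:GW = 3:5 ⇒ G = (0, 3/8)
2. P is the centroid of triangle VWX ⇒ P = (4/3, 1)
3. B is where the line through W parallel to GD meets line GP ⇒ B = (20/27, 13/18)
4. A is the midpoint of BX ⇒ A = (64/27, 49/36)
2·[GWP] = -5/6, 2·[WVA] = 64/27
[GWP]:[WVA] = -5/6:64/27 = -45/128

[GWP]:[WVA] = -45/128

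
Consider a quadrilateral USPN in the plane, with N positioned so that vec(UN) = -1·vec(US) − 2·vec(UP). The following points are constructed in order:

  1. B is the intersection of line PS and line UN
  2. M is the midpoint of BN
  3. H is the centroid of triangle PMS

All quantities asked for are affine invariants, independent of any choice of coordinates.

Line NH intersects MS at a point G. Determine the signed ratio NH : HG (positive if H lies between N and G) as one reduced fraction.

NH:HG = -3

Set U = (0, 0), S = (1, 0), P = (0, 1), N = (-1, -2); any affine frame gives the same invariant.
1. B is the intersection of line PS and line UN ⇒ B = (1/3, 2/3)
2. M is the midpoint of BN ⇒ M = (-1/3, -2/3)
3. H is the centroid of triangle PMS ⇒ H = (2/9, 1/9)
line NH meets MS at G = (-5/27, -16/27)
H = N + t·(G−N) with t = 3/2, so NH:HG = 3/2:-1/2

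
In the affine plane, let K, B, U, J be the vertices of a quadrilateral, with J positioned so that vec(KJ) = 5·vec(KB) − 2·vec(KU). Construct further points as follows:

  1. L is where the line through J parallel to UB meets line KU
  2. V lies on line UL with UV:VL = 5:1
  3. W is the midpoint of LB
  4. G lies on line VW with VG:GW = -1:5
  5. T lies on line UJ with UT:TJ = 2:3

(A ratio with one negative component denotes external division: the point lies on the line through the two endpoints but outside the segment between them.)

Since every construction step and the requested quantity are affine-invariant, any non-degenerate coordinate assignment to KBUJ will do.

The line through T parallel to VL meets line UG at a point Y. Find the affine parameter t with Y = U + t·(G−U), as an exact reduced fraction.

t = -16

Set K = (0, 0), B = (1, 0), U = (0, 1), J = (5, -2); any affine frame gives the same invariant.
1. L is where the line through J parallel to UB meets line KU ⇒ L = (0, 3)
2. V lies on line UL with UV:VL = 5:1 ⇒ V = (0, 8/3)
3. W is the midpoint of LB ⇒ W = (1/2, 3/2)
4. G lies on line VW with VG:GW = -1:5 ⇒ G = (-1/8, 71/24)
5. T lies on line UJ with UT:TJ = 2:3 ⇒ T = (2, -1/5)
through T parallel to VL: direction (0, 1/3); meets UG at Y = (2, -91/3)
Y = U + t·(G−U) with t = -16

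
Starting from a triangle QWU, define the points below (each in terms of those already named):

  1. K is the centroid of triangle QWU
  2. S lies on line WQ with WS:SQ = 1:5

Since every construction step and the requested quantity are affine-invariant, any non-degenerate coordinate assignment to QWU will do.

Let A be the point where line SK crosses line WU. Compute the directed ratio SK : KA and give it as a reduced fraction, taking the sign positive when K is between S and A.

SK:KA = -1/2

Work in coordinates with Q = (0, 0), W = (1, 0), U = (0, 1).
1. K is the centroid of triangle QWU ⇒ K = (1/3, 1/3)
2. S lies on line WQ with WS:SQ = 1:5 ⇒ S = (5/6, 0)
line SK meets WU at A = (4/3, -1/3)
K = S + t·(A−S) with t = -1, so SK:KA = -1:2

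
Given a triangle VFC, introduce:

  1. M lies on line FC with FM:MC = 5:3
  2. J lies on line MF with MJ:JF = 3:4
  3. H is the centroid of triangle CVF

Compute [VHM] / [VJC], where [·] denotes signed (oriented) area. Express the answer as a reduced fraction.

Choose coordinates V = (0, 0), F = (1, 0), C = (0, 1).
1. M lies on line FC with FM:MC = 5:3 ⇒ M = (3/8, 5/8)
2. J lies on line MF with MJ:JF = 3:4 ⇒ J = (9/14, 5/14)
3. H is the centroid of triangle CVF ⇒ H = (1/3, 1/3)
2·[VHM] = 1/12, 2·[VJC] = 9/14
[VHM]:[VJC] = 1/12:9/14 = 7/54

[VHM]:[VJC] = 7/54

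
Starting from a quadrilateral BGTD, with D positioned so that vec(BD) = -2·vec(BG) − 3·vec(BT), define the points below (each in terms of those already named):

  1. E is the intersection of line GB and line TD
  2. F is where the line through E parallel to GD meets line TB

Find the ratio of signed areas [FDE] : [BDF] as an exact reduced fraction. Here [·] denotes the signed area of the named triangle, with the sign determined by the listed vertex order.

[FDE]:[BDF] = 3/4

Choose coordinates B = (0, 0), G = (1, 0), T = (0, 1), D = (-2, -3).
1. E is the intersection of line GB and line TD ⇒ E = (-1/2, 0)
2. F is where the line through E parallel to GD meets line TB ⇒ F = (0, 1/2)
2·[FDE] = -3/4, 2·[BDF] = -1
[FDE]:[BDF] = -3/4:-1 = 3/4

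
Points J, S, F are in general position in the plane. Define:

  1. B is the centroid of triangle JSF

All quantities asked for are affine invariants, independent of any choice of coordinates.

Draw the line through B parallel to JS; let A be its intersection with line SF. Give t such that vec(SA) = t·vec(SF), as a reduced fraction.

t = 1/3

Assign J = (0, 0), S = (1, 0), F = (0, 1) — the answer is frame-independent, so this choice is without loss of generality.
1. B is the centroid of triangle JSF ⇒ B = (1/3, 1/3)
through B parallel to JS: direction (1, 0); meets SF at A = (2/3, 1/3)
A = S + t·(F−S) with t = 1/3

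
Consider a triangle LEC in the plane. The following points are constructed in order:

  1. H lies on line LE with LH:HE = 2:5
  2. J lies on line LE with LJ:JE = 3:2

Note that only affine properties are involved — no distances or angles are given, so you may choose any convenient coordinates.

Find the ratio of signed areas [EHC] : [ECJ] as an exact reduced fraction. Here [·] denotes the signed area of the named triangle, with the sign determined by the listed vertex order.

[EHC]:[ECJ] = -25/14

Set L = (0, 0), E = (1, 0), C = (0, 1); any affine frame gives the same invariant.
1. H lies on line LE with LH:HE = 2:5 ⇒ H = (2/7, 0)
2. J lies on line LE with LJ:JE = 3:2 ⇒ J = (3/5, 0)
2·[EHC] = -5/7, 2·[ECJ] = 2/5
[EHC]:[ECJ] = -5/7:2/5 = -25/14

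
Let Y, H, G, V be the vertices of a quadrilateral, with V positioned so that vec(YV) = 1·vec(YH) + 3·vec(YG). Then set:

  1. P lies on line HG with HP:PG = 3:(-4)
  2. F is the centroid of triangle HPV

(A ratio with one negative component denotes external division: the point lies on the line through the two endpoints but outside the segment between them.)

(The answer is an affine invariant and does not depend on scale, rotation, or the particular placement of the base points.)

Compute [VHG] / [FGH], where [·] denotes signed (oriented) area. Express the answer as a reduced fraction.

[VHG]:[FGH] = -3

Set Y = (0, 0), H = (1, 0), G = (0, 1), V = (1, 3); any affine frame gives the same invariant.
1. P lies on line HG with HP:PG = 3:(-4) ⇒ P = (4, -3)
2. F is the centroid of triangle HPV ⇒ F = (2, 0)
2·[VHG] = -3, 2·[FGH] = 1
[VHG]:[FGH] = -3:1 = -3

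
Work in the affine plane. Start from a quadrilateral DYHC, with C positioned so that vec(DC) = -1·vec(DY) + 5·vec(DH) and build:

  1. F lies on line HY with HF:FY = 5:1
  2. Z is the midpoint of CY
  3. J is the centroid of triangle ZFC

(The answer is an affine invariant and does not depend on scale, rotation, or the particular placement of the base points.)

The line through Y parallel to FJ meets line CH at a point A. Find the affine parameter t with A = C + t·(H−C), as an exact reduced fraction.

Assign D = (0, 0), Y = (1, 0), H = (0, 1), C = (-1, 5) — the answer is frame-independent, so this choice is without loss of generality.
1. F lies on line HY with HF:FY = 5:1 ⇒ F = (5/6, 1/6)
2. Z is the midpoint of CY ⇒ Z = (0, 5/2)
3. J is the centroid of triangle ZFC ⇒ J = (-1/18, 23/9)
through Y parallel to FJ: direction (-8/9, 43/18); meets CH at A = (-9/7, 43/7)
A = C + t·(H−C) with t = -2/7

t = -2/7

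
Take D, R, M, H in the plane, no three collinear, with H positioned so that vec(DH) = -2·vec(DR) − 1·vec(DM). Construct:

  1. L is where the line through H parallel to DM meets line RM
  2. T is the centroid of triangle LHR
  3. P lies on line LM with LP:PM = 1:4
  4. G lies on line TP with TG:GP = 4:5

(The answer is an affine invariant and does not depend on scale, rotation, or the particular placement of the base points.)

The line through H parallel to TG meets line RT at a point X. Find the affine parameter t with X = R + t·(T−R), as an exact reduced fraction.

Set D = (0, 0), R = (1, 0), M = (0, 1), H = (-2, -1); any affine frame gives the same invariant.
1. L is where the line through H parallel to DM meets line RM ⇒ L = (-2, 3)
2. T is the centroid of triangle LHR ⇒ T = (-1, 2/3)
3. P lies on line LM with LP:PM = 1:4 ⇒ P = (-8/5, 13/5)
4. G lies on line TP with TG:GP = 4:5 ⇒ G = (-19/15, 206/135)
through H parallel to TG: direction (-4/15, 116/135); meets RT at X = (-35/13, 16/13)
X = R + t·(T−R) with t = 24/13

t = 24/13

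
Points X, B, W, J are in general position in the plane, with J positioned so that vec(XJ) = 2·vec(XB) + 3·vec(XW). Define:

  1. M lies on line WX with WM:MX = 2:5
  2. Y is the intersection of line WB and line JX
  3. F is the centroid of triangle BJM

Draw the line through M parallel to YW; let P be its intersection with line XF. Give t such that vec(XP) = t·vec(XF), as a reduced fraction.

t = 15/47

Choose coordinates X = (0, 0), B = (1, 0), W = (0, 1), J = (2, 3).
1. M lies on line WX with WM:MX = 2:5 ⇒ M = (0, 5/7)
2. Y is the intersection of line WB and line JX ⇒ Y = (2/5, 3/5)
3. F is the centroid of triangle BJM ⇒ F = (1, 26/21)
through M parallel to YW: direction (-2/5, 2/5); meets XF at P = (15/47, 130/329)
P = X + t·(F−X) with t = 15/47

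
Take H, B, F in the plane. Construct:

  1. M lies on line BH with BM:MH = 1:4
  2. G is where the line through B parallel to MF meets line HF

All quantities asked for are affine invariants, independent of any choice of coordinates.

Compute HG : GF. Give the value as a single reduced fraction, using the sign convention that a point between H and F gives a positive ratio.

HG:GF = -5

Work in coordinates with H = (0, 0), B = (1, 0), F = (0, 1).
1. M lies on line BH with BM:MH = 1:4 ⇒ M = (4/5, 0)
2. G is where the line through B parallel to MF meets line HF ⇒ G = (0, 5/4)
G = H + t·(F−H) with t = 5/4, so HG:GF = t:(1−t) = 5/4:-1/4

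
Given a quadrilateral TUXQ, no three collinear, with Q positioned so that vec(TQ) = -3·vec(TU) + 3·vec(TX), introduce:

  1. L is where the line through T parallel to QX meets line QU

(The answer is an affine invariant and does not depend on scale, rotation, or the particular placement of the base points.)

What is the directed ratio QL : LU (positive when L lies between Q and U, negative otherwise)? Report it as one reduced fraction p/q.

Set T = (0, 0), U = (1, 0), X = (0, 1), Q = (-3, 3); any affine frame gives the same invariant.
1. L is where the line through T parallel to QX meets line QU ⇒ L = (9, -6)
L = Q + t·(U−Q) with t = 3, so QL:LU = t:(1−t) = 3:-2

QL:LU = -3/2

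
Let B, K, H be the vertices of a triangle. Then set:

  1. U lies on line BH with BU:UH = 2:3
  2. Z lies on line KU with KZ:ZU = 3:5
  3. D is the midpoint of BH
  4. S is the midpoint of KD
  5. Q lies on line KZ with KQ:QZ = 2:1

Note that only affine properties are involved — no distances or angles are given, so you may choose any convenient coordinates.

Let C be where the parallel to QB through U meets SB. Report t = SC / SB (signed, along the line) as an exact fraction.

t = -13/11

Assign B = (0, 0), K = (1, 0), H = (0, 1) — the answer is frame-independent, so this choice is without loss of generality.
1. U lies on line BH with BU:UH = 2:3 ⇒ U = (0, 2/5)
2. Z lies on line KU with KZ:ZU = 3:5 ⇒ Z = (5/8, 3/20)
3. D is the midpoint of BH ⇒ D = (0, 1/2)
4. S is the midpoint of KD ⇒ S = (1/2, 1/4)
5. Q lies on line KZ with KQ:QZ = 2:1 ⇒ Q = (3/4, 1/10)
through U parallel to QB: direction (-3/4, -1/10); meets SB at C = (12/11, 6/11)
C = S + t·(B−S) with t = -13/11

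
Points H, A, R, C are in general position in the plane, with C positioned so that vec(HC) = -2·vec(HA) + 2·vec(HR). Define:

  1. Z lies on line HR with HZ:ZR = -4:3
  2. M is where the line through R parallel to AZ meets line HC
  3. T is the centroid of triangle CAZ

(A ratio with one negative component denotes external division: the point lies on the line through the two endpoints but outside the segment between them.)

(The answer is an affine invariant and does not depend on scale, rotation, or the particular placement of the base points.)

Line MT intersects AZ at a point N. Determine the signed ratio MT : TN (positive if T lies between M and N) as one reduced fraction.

MT:TN = -1/10

Assign H = (0, 0), A = (1, 0), R = (0, 1), C = (-2, 2) — the answer is frame-independent, so this choice is without loss of generality.
1. Z lies on line HR with HZ:ZR = -4:3 ⇒ Z = (0, 4)
2. M is where the line through R parallel to AZ meets line HC ⇒ M = (1/3, -1/3)
3. T is the centroid of triangle CAZ ⇒ T = (-1/3, 2)
line MT meets AZ at N = (19/3, -64/3)
T = M + t·(N−M) with t = -1/9, so MT:TN = -1/9:10/9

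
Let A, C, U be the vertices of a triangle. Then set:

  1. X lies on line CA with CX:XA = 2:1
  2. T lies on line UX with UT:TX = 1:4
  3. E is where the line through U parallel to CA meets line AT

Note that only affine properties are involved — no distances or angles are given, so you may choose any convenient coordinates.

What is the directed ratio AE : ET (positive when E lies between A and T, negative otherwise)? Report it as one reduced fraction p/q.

AE:ET = -5

Set A = (0, 0), C = (1, 0), U = (0, 1); any affine frame gives the same invariant.
1. X lies on line CA with CX:XA = 2:1 ⇒ X = (1/3, 0)
2. T lies on line UX with UT:TX = 1:4 ⇒ T = (1/15, 4/5)
3. E is where the line through U parallel to CA meets line AT ⇒ E = (1/12, 1)
E = A + t·(T−A) with t = 5/4, so AE:ET = t:(1−t) = 5/4:-1/4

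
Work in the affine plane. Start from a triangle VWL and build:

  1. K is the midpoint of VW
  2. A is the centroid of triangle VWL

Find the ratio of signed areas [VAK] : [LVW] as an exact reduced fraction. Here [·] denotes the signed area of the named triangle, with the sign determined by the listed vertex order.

Work in coordinates with V = (0, 0), W = (1, 0), L = (0, 1).
1. K is the midpoint of VW ⇒ K = (1/2, 0)
2. A is the centroid of triangle VWL ⇒ A = (1/3, 1/3)
2·[VAK] = -1/6, 2·[LVW] = 1
[VAK]:[LVW] = -1/6:1 = -1/6

[VAK]:[LVW] = -1/6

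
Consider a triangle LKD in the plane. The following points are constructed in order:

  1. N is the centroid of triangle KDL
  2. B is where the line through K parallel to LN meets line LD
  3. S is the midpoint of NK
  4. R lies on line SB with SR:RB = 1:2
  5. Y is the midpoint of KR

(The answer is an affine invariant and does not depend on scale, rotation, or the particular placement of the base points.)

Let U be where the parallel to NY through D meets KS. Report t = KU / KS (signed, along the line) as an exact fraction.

Work in coordinates with L = (0, 0), K = (1, 0), D = (0, 1).
1. N is the centroid of triangle KDL ⇒ N = (1/3, 1/3)
2. B is where the line through K parallel to LN meets line LD ⇒ B = (0, -1)
3. S is the midpoint of NK ⇒ S = (2/3, 1/6)
4. R lies on line SB with SR:RB = 1:2 ⇒ R = (4/9, -2/9)
5. Y is the midpoint of KR ⇒ Y = (13/18, -1/9)
through D parallel to NY: direction (7/18, -4/9); meets KS at U = (7/9, 1/9)
U = K + t·(S−K) with t = 2/3

t = 2/3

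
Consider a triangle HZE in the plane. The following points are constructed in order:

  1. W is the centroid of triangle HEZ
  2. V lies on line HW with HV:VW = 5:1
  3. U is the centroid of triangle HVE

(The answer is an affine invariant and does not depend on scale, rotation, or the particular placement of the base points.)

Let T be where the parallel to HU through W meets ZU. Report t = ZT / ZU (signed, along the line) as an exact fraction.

t = 17/23

Assign H = (0, 0), Z = (1, 0), E = (0, 1) — the answer is frame-independent, so this choice is without loss of generality.
1. W is the centroid of triangle HEZ ⇒ W = (1/3, 1/3)
2. V lies on line HW with HV:VW = 5:1 ⇒ V = (5/18, 5/18)
3. U is the centroid of triangle HVE ⇒ U = (5/54, 23/54)
through W parallel to HU: direction (5/54, 23/54); meets ZU at T = (409/1242, 17/54)
T = Z + t·(U−Z) with t = 17/23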